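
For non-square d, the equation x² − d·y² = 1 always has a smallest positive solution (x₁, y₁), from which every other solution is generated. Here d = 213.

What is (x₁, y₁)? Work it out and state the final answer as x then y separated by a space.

194399 13320

√213 = [14; 1,1,2,6,1,8,1,6,2,1,1,28, …], period ℓ=12 (even) → k=11
step 0: (14, 1)  from 14·(1,0) + (0,1)
step 1: (15, 1)  from 1·(14,1) + (1,0)
step 2: (29, 2)  from 1·(15,1) + (14,1)
step 3: (73, 5)  from 2·(29,2) + (15,1)
…
step 7: (5327, 365)  from 1·(4787,328) + (540,37)
step 8: (36749, 2518)  from 6·(5327,365) + (4787,328)
step 9: (78825, 5401)  from 2·(36749,2518) + (5327,365)
step 10: (115574, 7919)  from 1·(78825,5401) + (36749,2518)
step 11: (194399, 13320)  from 1·(115574,7919) + (78825,5401)
(x₁, y₁) = (194399, 13320);  194399² − 213·13320² = 1 ✓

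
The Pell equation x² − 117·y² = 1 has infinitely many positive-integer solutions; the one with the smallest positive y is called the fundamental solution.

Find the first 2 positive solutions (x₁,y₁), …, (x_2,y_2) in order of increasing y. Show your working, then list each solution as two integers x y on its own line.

√117 → a₀=10, period (1,4,2,4,1,20); ℓ=6 even so k=5
i=0: a=10 ⇒ p=10, q=1
i=1: a=1 ⇒ p=11, q=1
i=2: a=4 ⇒ p=54, q=5
i=3: a=2 ⇒ p=119, q=11
i=4: a=4 ⇒ p=530, q=49
i=5: a=1 ⇒ p=649, q=60
fundamental: x₁=649, y₁=60  (since 421201 − 117·3600 = 1)
n=2: (649,60)∘(649,60) = (649·649+117·60·60, 649·60+60·649) = (842401,77880)

649 60
842401 77880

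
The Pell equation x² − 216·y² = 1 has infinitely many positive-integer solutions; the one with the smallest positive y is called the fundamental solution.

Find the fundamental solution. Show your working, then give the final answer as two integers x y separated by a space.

d=216: √d = [14; 1,2,3,2,1,28] (ℓ=6, even), read p_5/q_5
a_0=14:  p_0=14·1+0=14,  q_0=14·0+1=1
a_1=1:  p_1=1·14+1=15,  q_1=1·1+0=1
a_2=2:  p_2=2·15+14=44,  q_2=2·1+1=3
a_3=3:  p_3=3·44+15=147,  q_3=3·3+1=10
a_4=2:  p_4=2·147+44=338,  q_4=2·10+3=23
a_5=1:  p_5=1·338+147=485,  q_5=1·23+10=33
fundamental: x₁=485, y₁=33  (since 235225 − 216·1089 = 1)

485 33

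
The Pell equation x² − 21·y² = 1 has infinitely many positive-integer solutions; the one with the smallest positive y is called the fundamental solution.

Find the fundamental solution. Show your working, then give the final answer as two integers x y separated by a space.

55 12

√21 = [4; 1,1,2,1,1,8, …], period ℓ=6 (even) → k=5
a_0=4:  p_0=4·1+0=4,  q_0=4·0+1=1
…
a_4=1:  p_4=1·23+9=32,  q_4=1·5+2=7
a_5=1:  p_5=1·32+23=55,  q_5=1·7+5=12
→ (55, 12).  Check: 55²=3025, 21·12²=3024, difference 1.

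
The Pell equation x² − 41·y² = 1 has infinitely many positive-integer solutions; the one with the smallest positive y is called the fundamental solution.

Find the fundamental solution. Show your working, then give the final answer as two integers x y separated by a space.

[6; 2,2,12] for √41; ℓ=3 ⇒ convergent index 5
a_0=6:  p_0=6·1+0=6,  q_0=6·0+1=1
a_1=2:  p_1=2·6+1=13,  q_1=2·1+0=2
…
a_4=2:  p_4=2·397+32=826,  q_4=2·62+5=129
a_5=2:  p_5=2·826+397=2049,  q_5=2·129+62=320
(x₁, y₁) = (2049, 320);  2049² − 41·320² = 1 ✓

2049 320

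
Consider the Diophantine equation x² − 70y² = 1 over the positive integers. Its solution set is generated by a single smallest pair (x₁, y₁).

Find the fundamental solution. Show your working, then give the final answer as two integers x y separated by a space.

√70 → a₀=8, period (2,1,2,1,2,16); ℓ=6 even so k=5
i=0: a=8 ⇒ p=8, q=1
i=1: a=2 ⇒ p=17, q=2
i=2: a=1 ⇒ p=25, q=3
…
i=4: a=1 ⇒ p=92, q=11
i=5: a=2 ⇒ p=251, q=30
→ (251, 30).  Check: 251²=63001, 70·30²=63000, difference 1.

251 30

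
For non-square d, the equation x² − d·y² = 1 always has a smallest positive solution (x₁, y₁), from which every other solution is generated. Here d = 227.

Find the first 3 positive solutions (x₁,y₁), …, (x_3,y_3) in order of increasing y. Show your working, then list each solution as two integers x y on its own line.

√227 = [15; 15,30, …], period ℓ=2 (even) → k=1
k=0  a_k=15  p_k/q_k = 15/1
k=1  a_k=15  p_k/q_k = 226/15
fundamental: x₁=226, y₁=15  (since 51076 − 227·225 = 1)
(x_2, y_2) = (226·226 + 227·15·15, 226·15 + 15·226) = (102151, 6780)
(x_3, y_3) = (226·102151 + 227·15·6780, 226·6780 + 15·102151) = (46172026, 3064545)

226 15
102151 6780
46172026 3064545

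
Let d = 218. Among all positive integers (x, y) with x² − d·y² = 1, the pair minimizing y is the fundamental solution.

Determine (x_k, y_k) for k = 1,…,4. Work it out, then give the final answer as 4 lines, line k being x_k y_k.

126003 8534
31753512017 2150619204
8002075549230099 541968943114690
2016571050827526816577 136579425476409948936

[14; 1,3,3,1,28] for √218; ℓ=5 ⇒ convergent index 9
k=0  a_k=14  p_k/q_k = 14/1
k=1  a_k=1  p_k/q_k = 15/1
k=2  a_k=3  p_k/q_k = 59/4
k=3  a_k=3  p_k/q_k = 192/13
k=4  a_k=1  p_k/q_k = 251/17
…
k=6  a_k=1  p_k/q_k = 7471/506
…
k=8  a_k=3  p_k/q_k = 96370/6527
k=9  a_k=1  p_k/q_k = 126003/8534
→ (126003, 8534).  Check: 126003²=15876756009, 218·8534²=15876756008, difference 1.
k=2:  x_2 = 126003·126003+218·8534·8534 = 31753512017,  y_2 = 126003·8534+8534·126003 = 2150619204
k=3:  x_3 = 126003·31753512017+218·8534·2150619204 = 8002075549230099,  y_3 = 126003·2150619204+8534·31753512017 = 541968943114690
k=4:  x_4 = 126003·8002075549230099+218·8534·541968943114690 = 2016571050827526816577,  y_4 = 126003·541968943114690+8534·8002075549230099 = 136579425476409948936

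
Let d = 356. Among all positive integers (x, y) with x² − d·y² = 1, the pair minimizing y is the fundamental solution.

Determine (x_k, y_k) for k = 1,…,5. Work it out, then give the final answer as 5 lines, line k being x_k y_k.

500001 26500
500002000001 26500053000
500003000004500001 26500106000079500
500004000010000008000001 26500159000265000106000
500005000017500025000012500001 26500212000556500530000132500

√356 → a₀=18, period (1,6,1,1,2,…,6,1,36); ℓ=14 even so k=13
k=0  a_k=18  p_k/q_k = 18/1
…
k=2  a_k=6  p_k/q_k = 132/7
…
k=4  a_k=1  p_k/q_k = 283/15
…
k=6  a_k=1  p_k/q_k = 1000/53
…
k=8  a_k=1  p_k/q_k = 9717/515
…
k=12  a_k=6  p_k/q_k = 433982/23001
k=13  a_k=1  p_k/q_k = 500001/26500
(x₁, y₁) = (500001, 26500);  500001² − 356·26500² = 1 ✓
(x_2, y_2) = (500001·500001 + 356·26500·26500, 500001·26500 + 26500·500001) = (500002000001, 26500053000)
(x_3, y_3) = (500001·500002000001 + 356·26500·26500053000, 500001·26500053000 + 26500·500002000001) = (500003000004500001, 26500106000079500)
(x_4, y_4) = (500001·500003000004500001 + 356·26500·26500106000079500, 500001·26500106000079500 + 26500·500003000004500001) = (500004000010000008000001, 26500159000265000106000)
(x_5, y_5) = (500001·500004000010000008000001 + 356·26500·26500159000265000106000, 500001·26500159000265000106000 + 26500·500004000010000008000001) = (500005000017500025000012500001, 26500212000556500530000132500)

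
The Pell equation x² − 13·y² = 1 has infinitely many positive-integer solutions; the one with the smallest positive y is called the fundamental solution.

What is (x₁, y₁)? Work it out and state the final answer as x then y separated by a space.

649 180

d=13: √d = [3; 1,1,1,1,6] (ℓ=5, odd), read p_9/q_9
a_0=3:  p_0=3·1+0=3,  q_0=3·0+1=1
…
a_3=1:  p_3=1·7+4=11,  q_3=1·2+1=3
a_4=1:  p_4=1·11+7=18,  q_4=1·3+2=5
…
a_7=1:  p_7=1·137+119=256,  q_7=1·38+33=71
a_8=1:  p_8=1·256+137=393,  q_8=1·71+38=109
a_9=1:  p_9=1·393+256=649,  q_9=1·109+71=180
fundamental: x₁=649, y₁=180  (since 421201 − 13·32400 = 1)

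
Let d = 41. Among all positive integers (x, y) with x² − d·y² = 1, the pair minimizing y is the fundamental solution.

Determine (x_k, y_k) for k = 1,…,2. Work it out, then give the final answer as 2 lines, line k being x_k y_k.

2049 320
8396801 1311360

d=41: √d = [6; 2,2,12] (ℓ=3, odd), read p_5/q_5
a_0=6:  p_0=6·1+0=6,  q_0=6·0+1=1
…
a_3=12:  p_3=12·32+13=397,  q_3=12·5+2=62
a_4=2:  p_4=2·397+32=826,  q_4=2·62+5=129
a_5=2:  p_5=2·826+397=2049,  q_5=2·129+62=320
(x₁, y₁) = (2049, 320);  2049² − 41·320² = 1 ✓
(x_2, y_2) = (2049·2049 + 41·320·320, 2049·320 + 320·2049) = (8396801, 1311360)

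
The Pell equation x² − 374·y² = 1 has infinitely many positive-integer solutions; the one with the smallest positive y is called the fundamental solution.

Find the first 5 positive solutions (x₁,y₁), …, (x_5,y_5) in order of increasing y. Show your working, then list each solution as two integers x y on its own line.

3365 174
22646449 1171020
152410598405 7880964426
1025723304619201 53038889415960
6903117687676624325 356951717888446374

√374 = [19; 2,1,18,1,2,38, …], period ℓ=6 (even) → k=5
i=0: a=19 ⇒ p=19, q=1
i=1: a=2 ⇒ p=39, q=2
i=2: a=1 ⇒ p=58, q=3
i=3: a=18 ⇒ p=1083, q=56
i=4: a=1 ⇒ p=1141, q=59
i=5: a=2 ⇒ p=3365, q=174
fundamental: x₁=3365, y₁=174  (since 11323225 − 374·30276 = 1)
k=2:  x_2 = 3365·3365+374·174·174 = 22646449,  y_2 = 3365·174+174·3365 = 1171020
k=3:  x_3 = 3365·22646449+374·174·1171020 = 152410598405,  y_3 = 3365·1171020+174·22646449 = 7880964426
k=4:  x_4 = 3365·152410598405+374·174·7880964426 = 1025723304619201,  y_4 = 3365·7880964426+174·152410598405 = 53038889415960
k=5:  x_5 = 3365·1025723304619201+374·174·53038889415960 = 6903117687676624325,  y_5 = 3365·53038889415960+174·1025723304619201 = 356951717888446374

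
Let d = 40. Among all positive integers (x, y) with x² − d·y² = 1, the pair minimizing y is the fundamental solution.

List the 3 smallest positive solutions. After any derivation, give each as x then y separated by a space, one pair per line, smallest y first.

19 3
721 114
27379 4329

√40 → a₀=6, period (3,12); ℓ=2 even so k=1
a_0=6:  p_0=6·1+0=6,  q_0=6·0+1=1
a_1=3:  p_1=3·6+1=19,  q_1=3·1+0=3
fundamental: x₁=19, y₁=3  (since 361 − 40·9 = 1)
(x_2, y_2) = (19·19 + 40·3·3, 19·3 + 3·19) = (721, 114)
(x_3, y_3) = (19·721 + 40·3·114, 19·114 + 3·721) = (27379, 4329)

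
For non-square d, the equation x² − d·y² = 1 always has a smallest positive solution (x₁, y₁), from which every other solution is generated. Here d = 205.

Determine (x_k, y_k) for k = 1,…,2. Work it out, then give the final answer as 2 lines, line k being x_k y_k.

39689 2772
3150433441 220035816

d=205: √d = [14; 3,6,1,4,1,6,3,28] (ℓ=8, even), read p_7/q_7
i=0: a=14 ⇒ p=14, q=1
i=1: a=3 ⇒ p=43, q=3
…
i=3: a=1 ⇒ p=315, q=22
i=4: a=4 ⇒ p=1532, q=107
i=5: a=1 ⇒ p=1847, q=129
i=6: a=6 ⇒ p=12614, q=881
i=7: a=3 ⇒ p=39689, q=2772
fundamental: x₁=39689, y₁=2772  (since 1575216721 − 205·7683984 = 1)
(x_2, y_2) = (39689·39689 + 205·2772·2772, 39689·2772 + 2772·39689) = (3150433441, 220035816)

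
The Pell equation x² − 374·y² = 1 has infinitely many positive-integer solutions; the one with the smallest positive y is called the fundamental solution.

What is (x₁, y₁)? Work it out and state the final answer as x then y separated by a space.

[19; 2,1,18,1,2,38] for √374; ℓ=6 ⇒ convergent index 5
k=0  a_k=19  p_k/q_k = 19/1
k=1  a_k=2  p_k/q_k = 39/2
…
k=3  a_k=18  p_k/q_k = 1083/56
k=4  a_k=1  p_k/q_k = 1141/59
k=5  a_k=2  p_k/q_k = 3365/174
(x₁, y₁) = (3365, 174);  3365² − 374·174² = 1 ✓

3365 174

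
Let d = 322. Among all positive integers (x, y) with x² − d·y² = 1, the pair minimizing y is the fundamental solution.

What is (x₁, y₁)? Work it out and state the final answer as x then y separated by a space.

d=322: √d = [17; 1,16,1,34] (ℓ=4, even), read p_3/q_3
k=0  a_k=17  p_k/q_k = 17/1
…
k=2  a_k=16  p_k/q_k = 305/17
k=3  a_k=1  p_k/q_k = 323/18
(x₁, y₁) = (323, 18);  323² − 322·18² = 1 ✓

323 18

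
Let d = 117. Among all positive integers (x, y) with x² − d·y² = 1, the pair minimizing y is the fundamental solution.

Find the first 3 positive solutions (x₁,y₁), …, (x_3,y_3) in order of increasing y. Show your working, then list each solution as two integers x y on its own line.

649 60
842401 77880
1093435849 101088180

d=117: √d = [10; 1,4,2,4,1,20] (ℓ=6, even), read p_5/q_5
k=0  a_k=10  p_k/q_k = 10/1
k=1  a_k=1  p_k/q_k = 11/1
k=2  a_k=4  p_k/q_k = 54/5
k=3  a_k=2  p_k/q_k = 119/11
k=4  a_k=4  p_k/q_k = 530/49
k=5  a_k=1  p_k/q_k = 649/60
(x₁, y₁) = (649, 60);  649² − 117·60² = 1 ✓
k=2:  x_2 = 649·649+117·60·60 = 842401,  y_2 = 649·60+60·649 = 77880
k=3:  x_3 = 649·842401+117·60·77880 = 1093435849,  y_3 = 649·77880+60·842401 = 101088180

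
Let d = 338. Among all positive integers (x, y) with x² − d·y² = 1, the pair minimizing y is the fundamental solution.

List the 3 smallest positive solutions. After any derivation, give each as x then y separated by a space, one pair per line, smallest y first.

114243 6214
26102926097 1419812004
5964153172084899 324407165539730

√338 → a₀=18, period (2,1,1,2,36); ℓ=5 odd so k=9
step 0: (18, 1)  from 18·(1,0) + (0,1)
step 1: (37, 2)  from 2·(18,1) + (1,0)
step 2: (55, 3)  from 1·(37,2) + (18,1)
…
step 4: (239, 13)  from 2·(92,5) + (55,3)
step 5: (8696, 473)  from 36·(239,13) + (92,5)
step 6: (17631, 959)  from 2·(8696,473) + (239,13)
step 7: (26327, 1432)  from 1·(17631,959) + (8696,473)
step 8: (43958, 2391)  from 1·(26327,1432) + (17631,959)
step 9: (114243, 6214)  from 2·(43958,2391) + (26327,1432)
→ (114243, 6214).  Check: 114243²=13051463049, 338·6214²=13051463048, difference 1.
(114243+6214√338)^2 = 26102926097 + 1419812004√338
(114243+6214√338)^3 = 5964153172084899 + 324407165539730√338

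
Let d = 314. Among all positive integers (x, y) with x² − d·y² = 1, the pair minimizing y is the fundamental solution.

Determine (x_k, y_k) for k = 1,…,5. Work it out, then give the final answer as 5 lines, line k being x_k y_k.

392499 22150
308110930001 17387705700
241866463828532499 13649314199066450
189864690372162243720001 10714684347621377411400
149043402212524750531884812499 8411005783500436710995110750

√314 = [17; 1,2,1,1,2,1,34, …], period ℓ=7 (odd) → k=13
step 0: (17, 1)  from 17·(1,0) + (0,1)
step 1: (18, 1)  from 1·(17,1) + (1,0)
step 2: (53, 3)  from 2·(18,1) + (17,1)
…
step 4: (124, 7)  from 1·(71,4) + (53,3)
step 5: (319, 18)  from 2·(124,7) + (71,4)
…
step 8: (15824, 893)  from 1·(15381,868) + (443,25)
step 9: (47029, 2654)  from 2·(15824,893) + (15381,868)
step 10: (62853, 3547)  from 1·(47029,2654) + (15824,893)
…
step 12: (282617, 15949)  from 2·(109882,6201) + (62853,3547)
step 13: (392499, 22150)  from 1·(282617,15949) + (109882,6201)
fundamental: x₁=392499, y₁=22150  (since 154055465001 − 314·490622500 = 1)
(x_2, y_2) = (392499·392499 + 314·22150·22150, 392499·22150 + 22150·392499) = (308110930001, 17387705700)
(x_3, y_3) = (392499·308110930001 + 314·22150·17387705700, 392499·17387705700 + 22150·308110930001) = (241866463828532499, 13649314199066450)
(x_4, y_4) = (392499·241866463828532499 + 314·22150·13649314199066450, 392499·13649314199066450 + 22150·241866463828532499) = (189864690372162243720001, 10714684347621377411400)
(x_5, y_5) = (392499·189864690372162243720001 + 314·22150·10714684347621377411400, 392499·10714684347621377411400 + 22150·189864690372162243720001) = (149043402212524750531884812499, 8411005783500436710995110750)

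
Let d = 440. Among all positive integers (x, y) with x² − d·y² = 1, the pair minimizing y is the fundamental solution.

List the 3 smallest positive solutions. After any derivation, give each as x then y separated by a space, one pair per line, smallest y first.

√440 → a₀=20, period (1,40); ℓ=2 even so k=1
a_0=20:  p_0=20·1+0=20,  q_0=20·0+1=1
a_1=1:  p_1=1·20+1=21,  q_1=1·1+0=1
(x₁, y₁) = (21, 1);  21² − 440·1² = 1 ✓
(x_2, y_2) = (21·21 + 440·1·1, 21·1 + 1·21) = (881, 42)
(x_3, y_3) = (21·881 + 440·1·42, 21·42 + 1·881) = (36981, 1763)

21 1
881 42
36981 1763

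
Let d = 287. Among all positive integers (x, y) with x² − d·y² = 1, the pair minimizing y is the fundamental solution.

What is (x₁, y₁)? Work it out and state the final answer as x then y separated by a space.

288 17

[16; 1,15,1,32] for √287; ℓ=4 ⇒ convergent index 3
k=0  a_k=16  p_k/q_k = 16/1
k=1  a_k=1  p_k/q_k = 17/1
k=2  a_k=15  p_k/q_k = 271/16
k=3  a_k=1  p_k/q_k = 288/17
(x₁, y₁) = (288, 17);  288² − 287·17² = 1 ✓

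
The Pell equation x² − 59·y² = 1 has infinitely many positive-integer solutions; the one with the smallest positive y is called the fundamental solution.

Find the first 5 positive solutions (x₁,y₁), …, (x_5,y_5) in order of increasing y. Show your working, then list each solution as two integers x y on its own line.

√59 → a₀=7, period (1,2,7,2,1,14); ℓ=6 even so k=5
k=0  a_k=7  p_k/q_k = 7/1
k=1  a_k=1  p_k/q_k = 8/1
k=2  a_k=2  p_k/q_k = 23/3
k=3  a_k=7  p_k/q_k = 169/22
k=4  a_k=2  p_k/q_k = 361/47
k=5  a_k=1  p_k/q_k = 530/69
→ (530, 69).  Check: 530²=280900, 59·69²=280899, difference 1.
k=2:  x_2 = 530·530+59·69·69 = 561799,  y_2 = 530·69+69·530 = 73140
k=3:  x_3 = 530·561799+59·69·73140 = 595506410,  y_3 = 530·73140+69·561799 = 77528331
k=4:  x_4 = 530·595506410+59·69·77528331 = 631236232801,  y_4 = 530·77528331+69·595506410 = 82179957720
k=5:  x_5 = 530·631236232801+59·69·82179957720 = 669109811262650,  y_5 = 530·82179957720+69·631236232801 = 87110677654869

530 69
561799 73140
595506410 77528331
631236232801 82179957720
669109811262650 87110677654869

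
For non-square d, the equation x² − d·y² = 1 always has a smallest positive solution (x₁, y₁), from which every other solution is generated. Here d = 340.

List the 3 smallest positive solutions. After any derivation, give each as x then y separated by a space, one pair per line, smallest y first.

285769 15498
163327842721 8857695924
93348068572789129 5062509812995614

√340 = [18; 2,3,1,1,1,…,3,2,36, …], period ℓ=14 (even) → k=13
k=0  a_k=18  p_k/q_k = 18/1
k=1  a_k=2  p_k/q_k = 37/2
k=2  a_k=3  p_k/q_k = 129/7
k=3  a_k=1  p_k/q_k = 166/9
…
k=5  a_k=1  p_k/q_k = 461/25
k=6  a_k=1  p_k/q_k = 756/41
…
k=8  a_k=1  p_k/q_k = 7265/394
k=9  a_k=1  p_k/q_k = 13774/747
k=10  a_k=1  p_k/q_k = 21039/1141
k=11  a_k=1  p_k/q_k = 34813/1888
k=12  a_k=3  p_k/q_k = 125478/6805
k=13  a_k=2  p_k/q_k = 285769/15498
(x₁, y₁) = (285769, 15498);  285769² − 340·15498² = 1 ✓
n=2: (285769,15498)∘(285769,15498) = (285769·285769+340·15498·15498, 285769·15498+15498·285769) = (163327842721,8857695924)
n=3: (163327842721,8857695924)∘(285769,15498) = (285769·163327842721+340·15498·8857695924, 285769·8857695924+15498·163327842721) = (93348068572789129,5062509812995614)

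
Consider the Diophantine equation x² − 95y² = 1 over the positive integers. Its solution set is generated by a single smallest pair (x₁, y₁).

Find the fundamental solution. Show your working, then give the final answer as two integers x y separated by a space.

√95 = [9; 1,2,1,18, …], period ℓ=4 (even) → k=3
k=0  a_k=9  p_k/q_k = 9/1
k=1  a_k=1  p_k/q_k = 10/1
k=2  a_k=2  p_k/q_k = 29/3
k=3  a_k=1  p_k/q_k = 39/4
(x₁, y₁) = (39, 4);  39² − 95·4² = 1 ✓

39 4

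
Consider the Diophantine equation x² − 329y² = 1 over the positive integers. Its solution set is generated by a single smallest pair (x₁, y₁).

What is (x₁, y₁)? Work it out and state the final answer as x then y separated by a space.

2376415 131016

√329 = [18; 7,4,2,1,1,4,1,1,2,4,7,36, …], period ℓ=12 (even) → k=11
a_0=18:  p_0=18·1+0=18,  q_0=18·0+1=1
…
a_5=1:  p_5=1·1705+1179=2884,  q_5=1·94+65=159
a_6=4:  p_6=4·2884+1705=13241,  q_6=4·159+94=730
…
a_9=2:  p_9=2·29366+16125=74857,  q_9=2·1619+889=4127
a_10=4:  p_10=4·74857+29366=328794,  q_10=4·4127+1619=18127
a_11=7:  p_11=7·328794+74857=2376415,  q_11=7·18127+4127=131016
fundamental: x₁=2376415, y₁=131016  (since 5647348252225 − 329·17165192256 = 1)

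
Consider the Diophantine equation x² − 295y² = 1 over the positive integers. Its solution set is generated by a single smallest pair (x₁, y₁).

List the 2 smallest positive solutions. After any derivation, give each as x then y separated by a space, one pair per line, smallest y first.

[17; 5,1,2,3,2,6,2,3,2,1,5,34] for √295; ℓ=12 ⇒ convergent index 11
step 0: (17, 1)  from 17·(1,0) + (0,1)
step 1: (86, 5)  from 5·(17,1) + (1,0)
step 2: (103, 6)  from 1·(86,5) + (17,1)
…
step 4: (979, 57)  from 3·(292,17) + (103,6)
step 5: (2250, 131)  from 2·(979,57) + (292,17)
…
step 7: (31208, 1817)  from 2·(14479,843) + (2250,131)
step 8: (108103, 6294)  from 3·(31208,1817) + (14479,843)
…
step 10: (355517, 20699)  from 1·(247414,14405) + (108103,6294)
step 11: (2024999, 117900)  from 5·(355517,20699) + (247414,14405)
→ (2024999, 117900).  Check: 2024999²=4100620950001, 295·117900²=4100620950000, difference 1.
k=2:  x_2 = 2024999·2024999+295·117900·117900 = 8201241900001,  y_2 = 2024999·117900+117900·2024999 = 477494764200

2024999 117900
8201241900001 477494764200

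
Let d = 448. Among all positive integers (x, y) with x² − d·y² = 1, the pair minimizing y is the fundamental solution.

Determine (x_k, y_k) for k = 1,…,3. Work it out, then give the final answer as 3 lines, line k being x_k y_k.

[21; 6,42] for √448; ℓ=2 ⇒ convergent index 1
step 0: (21, 1)  from 21·(1,0) + (0,1)
step 1: (127, 6)  from 6·(21,1) + (1,0)
fundamental: x₁=127, y₁=6  (since 16129 − 448·36 = 1)
n=2: (127,6)∘(127,6) = (127·127+448·6·6, 127·6+6·127) = (32257,1524)
n=3: (32257,1524)∘(127,6) = (127·32257+448·6·1524, 127·1524+6·32257) = (8193151,387090)

127 6
32257 1524
8193151 387090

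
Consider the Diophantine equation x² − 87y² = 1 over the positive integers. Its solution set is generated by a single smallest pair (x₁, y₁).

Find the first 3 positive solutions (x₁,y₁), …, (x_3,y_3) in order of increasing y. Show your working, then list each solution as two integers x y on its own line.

28 3
1567 168
87724 9405

[9; 3,18] for √87; ℓ=2 ⇒ convergent index 1
k=0  a_k=9  p_k/q_k = 9/1
k=1  a_k=3  p_k/q_k = 28/3
fundamental: x₁=28, y₁=3  (since 784 − 87·9 = 1)
n=2: (28,3)∘(28,3) = (28·28+87·3·3, 28·3+3·28) = (1567,168)
n=3: (1567,168)∘(28,3) = (28·1567+87·3·168, 28·168+3·1567) = (87724,9405)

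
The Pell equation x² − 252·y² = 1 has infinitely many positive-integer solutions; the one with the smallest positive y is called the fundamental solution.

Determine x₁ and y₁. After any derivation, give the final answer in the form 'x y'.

127 8

√252 → a₀=15, period (1,6,1,30); ℓ=4 even so k=3
i=0: a=15 ⇒ p=15, q=1
…
i=2: a=6 ⇒ p=111, q=7
i=3: a=1 ⇒ p=127, q=8
→ (127, 8).  Check: 127²=16129, 252·8²=16128, difference 1.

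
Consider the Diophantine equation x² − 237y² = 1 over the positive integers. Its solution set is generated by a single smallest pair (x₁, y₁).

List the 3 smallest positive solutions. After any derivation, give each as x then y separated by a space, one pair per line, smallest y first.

228151 14820
104105757601 6762395640
47503665404623351 3085694655308460

[15; 2,1,1,7,10,7,1,1,2,30] for √237; ℓ=10 ⇒ convergent index 9
step 0: (15, 1)  from 15·(1,0) + (0,1)
step 1: (31, 2)  from 2·(15,1) + (1,0)
…
step 3: (77, 5)  from 1·(46,3) + (31,2)
…
step 6: (42074, 2733)  from 7·(5927,385) + (585,38)
…
step 8: (90075, 5851)  from 1·(48001,3118) + (42074,2733)
step 9: (228151, 14820)  from 2·(90075,5851) + (48001,3118)
fundamental: x₁=228151, y₁=14820  (since 52052878801 − 237·219632400 = 1)
(228151+14820√237)^2 = 104105757601 + 6762395640√237
(228151+14820√237)^3 = 47503665404623351 + 3085694655308460√237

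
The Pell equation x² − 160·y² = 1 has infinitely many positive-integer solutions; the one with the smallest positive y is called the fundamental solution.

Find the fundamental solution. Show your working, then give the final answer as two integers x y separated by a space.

721 57

√160 = [12; 1,1,1,5,1,1,1,24, …], period ℓ=8 (even) → k=7
step 0: (12, 1)  from 12·(1,0) + (0,1)
step 1: (13, 1)  from 1·(12,1) + (1,0)
step 2: (25, 2)  from 1·(13,1) + (12,1)
step 3: (38, 3)  from 1·(25,2) + (13,1)
step 4: (215, 17)  from 5·(38,3) + (25,2)
step 5: (253, 20)  from 1·(215,17) + (38,3)
step 6: (468, 37)  from 1·(253,20) + (215,17)
step 7: (721, 57)  from 1·(468,37) + (253,20)
fundamental: x₁=721, y₁=57  (since 519841 − 160·3249 = 1)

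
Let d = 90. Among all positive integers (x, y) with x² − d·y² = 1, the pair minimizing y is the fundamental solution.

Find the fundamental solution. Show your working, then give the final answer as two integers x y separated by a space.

√90 = [9; 2,18, …], period ℓ=2 (even) → k=1
step 0: (9, 1)  from 9·(1,0) + (0,1)
step 1: (19, 2)  from 2·(9,1) + (1,0)
→ (19, 2).  Check: 19²=361, 90·2²=360, difference 1.

19 2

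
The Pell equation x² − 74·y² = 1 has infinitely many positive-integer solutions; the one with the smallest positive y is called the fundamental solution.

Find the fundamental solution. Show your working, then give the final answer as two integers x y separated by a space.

√74 = [8; 1,1,1,1,16, …], period ℓ=5 (odd) → k=9
k=0  a_k=8  p_k/q_k = 8/1
k=1  a_k=1  p_k/q_k = 9/1
k=2  a_k=1  p_k/q_k = 17/2
…
k=4  a_k=1  p_k/q_k = 43/5
k=5  a_k=16  p_k/q_k = 714/83
k=6  a_k=1  p_k/q_k = 757/88
k=7  a_k=1  p_k/q_k = 1471/171
k=8  a_k=1  p_k/q_k = 2228/259
k=9  a_k=1  p_k/q_k = 3699/430
(x₁, y₁) = (3699, 430);  3699² − 74·430² = 1 ✓

3699 430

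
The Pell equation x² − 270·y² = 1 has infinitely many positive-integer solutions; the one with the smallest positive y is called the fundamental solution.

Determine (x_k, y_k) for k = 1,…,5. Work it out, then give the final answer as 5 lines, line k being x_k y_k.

5291 322
55989361 3407404
592479412811 36057148806
6269617090376641 381556745257688
66345087457886202251 4037633442259705610

[16; 2,3,6,3,2,32] for √270; ℓ=6 ⇒ convergent index 5
k=0  a_k=16  p_k/q_k = 16/1
k=1  a_k=2  p_k/q_k = 33/2
…
k=3  a_k=6  p_k/q_k = 723/44
k=4  a_k=3  p_k/q_k = 2284/139
k=5  a_k=2  p_k/q_k = 5291/322
fundamental: x₁=5291, y₁=322  (since 27994681 − 270·103684 = 1)
(5291+322√270)^2 = 55989361 + 3407404√270
(5291+322√270)^3 = 592479412811 + 36057148806√270
(5291+322√270)^4 = 6269617090376641 + 381556745257688√270
(5291+322√270)^5 = 66345087457886202251 + 4037633442259705610√270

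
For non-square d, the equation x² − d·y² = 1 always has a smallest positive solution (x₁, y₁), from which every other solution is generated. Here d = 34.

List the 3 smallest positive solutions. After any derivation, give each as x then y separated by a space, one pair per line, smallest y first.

35 6
2449 420
171395 29394

√34 = [5; 1,4,1,10, …], period ℓ=4 (even) → k=3
k=0  a_k=5  p_k/q_k = 5/1
k=1  a_k=1  p_k/q_k = 6/1
k=2  a_k=4  p_k/q_k = 29/5
k=3  a_k=1  p_k/q_k = 35/6
→ (35, 6).  Check: 35²=1225, 34·6²=1224, difference 1.
k=2:  x_2 = 35·35+34·6·6 = 2449,  y_2 = 35·6+6·35 = 420
k=3:  x_3 = 35·2449+34·6·420 = 171395,  y_3 = 35·420+6·2449 = 29394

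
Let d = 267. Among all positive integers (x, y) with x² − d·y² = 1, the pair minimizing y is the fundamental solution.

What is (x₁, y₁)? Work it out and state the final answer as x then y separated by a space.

2402 147

√267 = [16; 2,1,15,1,2,32, …], period ℓ=6 (even) → k=5
i=0: a=16 ⇒ p=16, q=1
…
i=3: a=15 ⇒ p=768, q=47
i=4: a=1 ⇒ p=817, q=50
i=5: a=2 ⇒ p=2402, q=147
fundamental: x₁=2402, y₁=147  (since 5769604 − 267·21609 = 1)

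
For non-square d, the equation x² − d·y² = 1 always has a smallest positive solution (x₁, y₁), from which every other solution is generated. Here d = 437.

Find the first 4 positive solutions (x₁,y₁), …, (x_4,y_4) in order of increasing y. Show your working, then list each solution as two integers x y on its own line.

4599 220
42301601 2023560
389090121399 18612704660
3578850894326401 171199655439120

√437 = [20; 1,9,2,9,1,40, …], period ℓ=6 (even) → k=5
step 0: (20, 1)  from 20·(1,0) + (0,1)
…
step 4: (4160, 199)  from 9·(439,21) + (209,10)
step 5: (4599, 220)  from 1·(4160,199) + (439,21)
(x₁, y₁) = (4599, 220);  4599² − 437·220² = 1 ✓
k=2:  x_2 = 4599·4599+437·220·220 = 42301601,  y_2 = 4599·220+220·4599 = 2023560
k=3:  x_3 = 4599·42301601+437·220·2023560 = 389090121399,  y_3 = 4599·2023560+220·42301601 = 18612704660
k=4:  x_4 = 4599·389090121399+437·220·18612704660 = 3578850894326401,  y_4 = 4599·18612704660+220·389090121399 = 171199655439120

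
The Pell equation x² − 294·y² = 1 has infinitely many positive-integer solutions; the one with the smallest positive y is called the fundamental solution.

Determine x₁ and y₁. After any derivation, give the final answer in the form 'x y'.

√294 → a₀=17, period (6,1,4,1,6,34); ℓ=6 even so k=5
a_0=17:  p_0=17·1+0=17,  q_0=17·0+1=1
…
a_2=1:  p_2=1·103+17=120,  q_2=1·6+1=7
…
a_4=1:  p_4=1·583+120=703,  q_4=1·34+7=41
a_5=6:  p_5=6·703+583=4801,  q_5=6·41+34=280
(x₁, y₁) = (4801, 280);  4801² − 294·280² = 1 ✓

4801 280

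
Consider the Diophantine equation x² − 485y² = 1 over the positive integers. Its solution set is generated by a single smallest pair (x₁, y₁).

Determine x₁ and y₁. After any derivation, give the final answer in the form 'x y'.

969 44

d=485: √d = [22; 44] (ℓ=1, odd), read p_1/q_1
a_0=22:  p_0=22·1+0=22,  q_0=22·0+1=1
a_1=44:  p_1=44·22+1=969,  q_1=44·1+0=44
→ (969, 44).  Check: 969²=938961, 485·44²=938960, difference 1.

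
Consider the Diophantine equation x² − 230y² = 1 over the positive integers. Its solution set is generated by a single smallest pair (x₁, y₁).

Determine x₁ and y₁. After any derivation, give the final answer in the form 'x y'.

91 6

[15; 6,30] for √230; ℓ=2 ⇒ convergent index 1
a_0=15:  p_0=15·1+0=15,  q_0=15·0+1=1
a_1=6:  p_1=6·15+1=91,  q_1=6·1+0=6
(x₁, y₁) = (91, 6);  91² − 230·6² = 1 ✓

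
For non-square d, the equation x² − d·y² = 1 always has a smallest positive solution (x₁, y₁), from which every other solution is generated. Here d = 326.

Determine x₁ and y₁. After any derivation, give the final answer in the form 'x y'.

325 18

√326 → a₀=18, period (18,36); ℓ=2 even so k=1
i=0: a=18 ⇒ p=18, q=1
i=1: a=18 ⇒ p=325, q=18
fundamental: x₁=325, y₁=18  (since 105625 − 326·324 = 1)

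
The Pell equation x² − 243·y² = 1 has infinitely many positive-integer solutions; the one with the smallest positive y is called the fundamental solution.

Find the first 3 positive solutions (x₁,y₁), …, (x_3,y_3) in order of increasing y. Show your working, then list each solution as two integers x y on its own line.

√243 = [15; 1,1,2,3,15,3,2,1,1,30, …], period ℓ=10 (even) → k=9
step 0: (15, 1)  from 15·(1,0) + (0,1)
…
step 2: (31, 2)  from 1·(16,1) + (15,1)
…
step 5: (4053, 260)  from 15·(265,17) + (78,5)
step 6: (12424, 797)  from 3·(4053,260) + (265,17)
step 7: (28901, 1854)  from 2·(12424,797) + (4053,260)
step 8: (41325, 2651)  from 1·(28901,1854) + (12424,797)
step 9: (70226, 4505)  from 1·(41325,2651) + (28901,1854)
fundamental: x₁=70226, y₁=4505  (since 4931691076 − 243·20295025 = 1)
k=2:  x_2 = 70226·70226+243·4505·4505 = 9863382151,  y_2 = 70226·4505+4505·70226 = 632736260
k=3:  x_3 = 70226·9863382151+243·4505·632736260 = 1385331749802026,  y_3 = 70226·632736260+4505·9863382151 = 88869073185015

70226 4505
9863382151 632736260
1385331749802026 88869073185015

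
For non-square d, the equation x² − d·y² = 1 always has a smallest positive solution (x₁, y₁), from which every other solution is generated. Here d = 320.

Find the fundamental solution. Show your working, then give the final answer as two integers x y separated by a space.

d=320: √d = [17; 1,7,1,34] (ℓ=4, even), read p_3/q_3
a_0=17:  p_0=17·1+0=17,  q_0=17·0+1=1
…
a_2=7:  p_2=7·18+17=143,  q_2=7·1+1=8
a_3=1:  p_3=1·143+18=161,  q_3=1·8+1=9
(x₁, y₁) = (161, 9);  161² − 320·9² = 1 ✓

161 9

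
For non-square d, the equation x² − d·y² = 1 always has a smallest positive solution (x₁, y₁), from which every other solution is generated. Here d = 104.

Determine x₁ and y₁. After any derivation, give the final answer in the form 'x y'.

51 5

√104 → a₀=10, period (5,20); ℓ=2 even so k=1
k=0  a_k=10  p_k/q_k = 10/1
k=1  a_k=5  p_k/q_k = 51/5
(x₁, y₁) = (51, 5);  51² − 104·5² = 1 ✓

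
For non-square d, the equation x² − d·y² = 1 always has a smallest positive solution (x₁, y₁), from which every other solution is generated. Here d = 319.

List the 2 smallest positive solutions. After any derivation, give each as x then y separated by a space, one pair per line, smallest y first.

12901780 722361
332911854336799 18639485405160

√319 → a₀=17, period (1,6,5,1,4,…,6,1,34); ℓ=14 even so k=13
k=0  a_k=17  p_k/q_k = 17/1
…
k=3  a_k=5  p_k/q_k = 643/36
…
k=6  a_k=3  p_k/q_k = 11913/667
k=7  a_k=1  p_k/q_k = 15628/875
…
k=9  a_k=4  p_k/q_k = 250816/14043
k=10  a_k=1  p_k/q_k = 309613/17335
…
k=12  a_k=6  p_k/q_k = 11102899/621643
k=13  a_k=1  p_k/q_k = 12901780/722361
→ (12901780, 722361).  Check: 12901780²=166455927168400, 319·722361²=166455927168399, difference 1.
k=2:  x_2 = 12901780·12901780+319·722361·722361 = 332911854336799,  y_2 = 12901780·722361+722361·12901780 = 18639485405160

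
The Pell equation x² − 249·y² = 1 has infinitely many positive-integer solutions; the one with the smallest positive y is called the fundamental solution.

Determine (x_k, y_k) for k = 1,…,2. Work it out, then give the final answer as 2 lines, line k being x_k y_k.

√249 = [15; 1,3,1,1,5,…,3,1,30, …], period ℓ=16 (even) → k=15
k=0  a_k=15  p_k/q_k = 15/1
k=1  a_k=1  p_k/q_k = 16/1
…
k=4  a_k=1  p_k/q_k = 142/9
k=5  a_k=5  p_k/q_k = 789/50
k=6  a_k=1  p_k/q_k = 931/59
…
k=8  a_k=10  p_k/q_k = 36751/2329
…
k=10  a_k=1  p_k/q_k = 150586/9543
k=11  a_k=5  p_k/q_k = 866765/54929
…
k=13  a_k=1  p_k/q_k = 1884116/119401
k=14  a_k=3  p_k/q_k = 6669699/422675
k=15  a_k=1  p_k/q_k = 8553815/542076
→ (8553815, 542076).  Check: 8553815²=73167751054225, 249·542076²=73167751054224, difference 1.
n=2: (8553815,542076)∘(8553815,542076) = (8553815·8553815+249·542076·542076, 8553815·542076+542076·8553815) = (146335502108449,9273635639880)

8553815 542076
146335502108449 9273635639880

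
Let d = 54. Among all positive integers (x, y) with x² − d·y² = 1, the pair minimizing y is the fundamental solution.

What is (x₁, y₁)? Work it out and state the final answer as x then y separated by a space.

485 66

√54 = [7; 2,1,6,1,2,14, …], period ℓ=6 (even) → k=5
k=0  a_k=7  p_k/q_k = 7/1
k=1  a_k=2  p_k/q_k = 15/2
…
k=4  a_k=1  p_k/q_k = 169/23
k=5  a_k=2  p_k/q_k = 485/66
(x₁, y₁) = (485, 66);  485² − 54·66² = 1 ✓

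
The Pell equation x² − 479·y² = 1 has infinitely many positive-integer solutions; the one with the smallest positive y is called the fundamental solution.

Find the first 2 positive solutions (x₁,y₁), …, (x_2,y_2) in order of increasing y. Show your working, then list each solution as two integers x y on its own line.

2989440 136591
17873503027199 816661198080

d=479: √d = [21; 1,7,1,3,2,21,2,3,1,7,1,42] (ℓ=12, even), read p_11/q_11
k=0  a_k=21  p_k/q_k = 21/1
k=1  a_k=1  p_k/q_k = 22/1
k=2  a_k=7  p_k/q_k = 175/8
k=3  a_k=1  p_k/q_k = 197/9
k=4  a_k=3  p_k/q_k = 766/35
k=5  a_k=2  p_k/q_k = 1729/79
…
k=7  a_k=2  p_k/q_k = 75879/3467
…
k=10  a_k=7  p_k/q_k = 2648849/121029
k=11  a_k=1  p_k/q_k = 2989440/136591
(x₁, y₁) = (2989440, 136591);  2989440² − 479·136591² = 1 ✓
(2989440+136591√479)^2 = 17873503027199 + 816661198080√479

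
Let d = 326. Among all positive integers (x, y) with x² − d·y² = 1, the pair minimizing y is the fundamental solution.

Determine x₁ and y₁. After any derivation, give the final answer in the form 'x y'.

325 18

√326 = [18; 18,36, …], period ℓ=2 (even) → k=1
a_0=18:  p_0=18·1+0=18,  q_0=18·0+1=1
a_1=18:  p_1=18·18+1=325,  q_1=18·1+0=18
fundamental: x₁=325, y₁=18  (since 105625 − 326·324 = 1)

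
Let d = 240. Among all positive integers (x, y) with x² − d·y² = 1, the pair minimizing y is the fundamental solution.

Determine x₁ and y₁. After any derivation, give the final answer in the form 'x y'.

31 2

d=240: √d = [15; 2,30] (ℓ=2, even), read p_1/q_1
step 0: (15, 1)  from 15·(1,0) + (0,1)
step 1: (31, 2)  from 2·(15,1) + (1,0)
(x₁, y₁) = (31, 2);  31² − 240·2² = 1 ✓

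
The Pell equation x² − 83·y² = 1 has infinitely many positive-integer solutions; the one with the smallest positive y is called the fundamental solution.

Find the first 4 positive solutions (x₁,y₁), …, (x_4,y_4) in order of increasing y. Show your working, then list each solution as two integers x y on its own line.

√83 = [9; 9,18, …], period ℓ=2 (even) → k=1
i=0: a=9 ⇒ p=9, q=1
i=1: a=9 ⇒ p=82, q=9
(x₁, y₁) = (82, 9);  82² − 83·9² = 1 ✓
(x_2, y_2) = (82·82 + 83·9·9, 82·9 + 9·82) = (13447, 1476)
(x_3, y_3) = (82·13447 + 83·9·1476, 82·1476 + 9·13447) = (2205226, 242055)
(x_4, y_4) = (82·2205226 + 83·9·242055, 82·242055 + 9·2205226) = (361643617, 39695544)

82 9
13447 1476
2205226 242055
361643617 39695544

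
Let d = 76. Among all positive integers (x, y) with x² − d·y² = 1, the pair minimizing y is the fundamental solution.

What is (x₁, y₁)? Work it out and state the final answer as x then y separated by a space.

57799 6630

d=76: √d = [8; 1,2,1,1,5,4,5,1,1,2,1,16] (ℓ=12, even), read p_11/q_11
k=0  a_k=8  p_k/q_k = 8/1
k=1  a_k=1  p_k/q_k = 9/1
k=2  a_k=2  p_k/q_k = 26/3
k=3  a_k=1  p_k/q_k = 35/4
k=4  a_k=1  p_k/q_k = 61/7
k=5  a_k=5  p_k/q_k = 340/39
…
k=7  a_k=5  p_k/q_k = 7445/854
k=8  a_k=1  p_k/q_k = 8866/1017
k=9  a_k=1  p_k/q_k = 16311/1871
k=10  a_k=2  p_k/q_k = 41488/4759
k=11  a_k=1  p_k/q_k = 57799/6630
→ (57799, 6630).  Check: 57799²=3340724401, 76·6630²=3340724400, difference 1.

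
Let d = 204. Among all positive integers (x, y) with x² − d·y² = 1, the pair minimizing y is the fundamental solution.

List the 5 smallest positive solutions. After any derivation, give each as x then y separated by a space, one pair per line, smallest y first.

4999 350
49980001 3499300
499700044999 34986001050
4996000999920001 349790034998600
49950017497500124999 3497200734930001750

√204 = [14; 3,1,1,6,1,1,3,28, …], period ℓ=8 (even) → k=7
k=0  a_k=14  p_k/q_k = 14/1
…
k=6  a_k=1  p_k/q_k = 1414/99
k=7  a_k=3  p_k/q_k = 4999/350
(x₁, y₁) = (4999, 350);  4999² − 204·350² = 1 ✓
n=2: (4999,350)∘(4999,350) = (4999·4999+204·350·350, 4999·350+350·4999) = (49980001,3499300)
n=3: (49980001,3499300)∘(4999,350) = (4999·49980001+204·350·3499300, 4999·3499300+350·49980001) = (499700044999,34986001050)
n=4: (499700044999,34986001050)∘(4999,350) = (4999·499700044999+204·350·34986001050, 4999·34986001050+350·499700044999) = (4996000999920001,349790034998600)
n=5: (4996000999920001,349790034998600)∘(4999,350) = (4999·4996000999920001+204·350·349790034998600, 4999·349790034998600+350·4996000999920001) = (49950017497500124999,3497200734930001750)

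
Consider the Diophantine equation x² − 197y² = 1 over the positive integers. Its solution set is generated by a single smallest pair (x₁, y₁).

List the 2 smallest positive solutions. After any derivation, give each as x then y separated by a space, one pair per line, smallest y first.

393 28
308897 22008

√197 = [14; 28, …], period ℓ=1 (odd) → k=1
a_0=14:  p_0=14·1+0=14,  q_0=14·0+1=1
a_1=28:  p_1=28·14+1=393,  q_1=28·1+0=28
→ (393, 28).  Check: 393²=154449, 197·28²=154448, difference 1.
(x_2, y_2) = (393·393 + 197·28·28, 393·28 + 28·393) = (308897, 22008)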